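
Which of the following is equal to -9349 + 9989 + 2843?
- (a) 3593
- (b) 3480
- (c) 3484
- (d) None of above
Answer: d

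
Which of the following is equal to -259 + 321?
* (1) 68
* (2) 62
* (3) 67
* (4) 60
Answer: 2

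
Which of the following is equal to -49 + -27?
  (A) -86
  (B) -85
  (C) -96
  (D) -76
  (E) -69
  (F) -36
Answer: D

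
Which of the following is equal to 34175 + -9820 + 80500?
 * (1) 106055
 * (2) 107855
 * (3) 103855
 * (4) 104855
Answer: 4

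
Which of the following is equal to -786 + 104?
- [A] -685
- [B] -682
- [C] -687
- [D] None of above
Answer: B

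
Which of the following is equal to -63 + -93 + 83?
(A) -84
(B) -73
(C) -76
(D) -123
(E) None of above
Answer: B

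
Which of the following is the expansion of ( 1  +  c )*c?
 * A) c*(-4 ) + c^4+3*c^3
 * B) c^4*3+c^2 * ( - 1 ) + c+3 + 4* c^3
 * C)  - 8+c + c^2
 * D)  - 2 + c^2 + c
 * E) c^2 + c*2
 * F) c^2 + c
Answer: F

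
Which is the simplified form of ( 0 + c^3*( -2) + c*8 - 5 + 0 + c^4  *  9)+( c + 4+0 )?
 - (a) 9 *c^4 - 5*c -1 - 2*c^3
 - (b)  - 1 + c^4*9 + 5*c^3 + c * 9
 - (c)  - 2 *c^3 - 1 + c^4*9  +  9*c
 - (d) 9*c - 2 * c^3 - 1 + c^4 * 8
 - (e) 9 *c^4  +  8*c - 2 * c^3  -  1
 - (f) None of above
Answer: c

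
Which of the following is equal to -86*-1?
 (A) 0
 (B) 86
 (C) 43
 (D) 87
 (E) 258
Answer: B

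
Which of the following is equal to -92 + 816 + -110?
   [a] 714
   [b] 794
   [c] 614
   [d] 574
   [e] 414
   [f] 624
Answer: c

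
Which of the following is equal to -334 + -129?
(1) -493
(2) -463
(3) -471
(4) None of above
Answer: 2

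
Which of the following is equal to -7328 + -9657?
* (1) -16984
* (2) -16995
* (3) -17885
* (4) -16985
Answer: 4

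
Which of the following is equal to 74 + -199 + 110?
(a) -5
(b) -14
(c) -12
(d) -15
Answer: d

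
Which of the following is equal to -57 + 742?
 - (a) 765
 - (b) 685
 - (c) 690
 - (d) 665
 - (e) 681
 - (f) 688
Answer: b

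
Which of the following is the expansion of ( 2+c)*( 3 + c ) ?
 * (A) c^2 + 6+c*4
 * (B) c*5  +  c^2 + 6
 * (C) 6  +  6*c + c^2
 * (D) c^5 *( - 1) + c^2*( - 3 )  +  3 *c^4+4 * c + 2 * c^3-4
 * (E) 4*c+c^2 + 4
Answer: B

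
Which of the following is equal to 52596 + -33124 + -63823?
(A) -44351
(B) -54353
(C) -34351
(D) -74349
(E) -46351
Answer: A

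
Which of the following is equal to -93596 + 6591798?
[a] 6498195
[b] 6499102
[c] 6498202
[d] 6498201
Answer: c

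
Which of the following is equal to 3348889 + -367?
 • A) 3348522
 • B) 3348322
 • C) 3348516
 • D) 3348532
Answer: A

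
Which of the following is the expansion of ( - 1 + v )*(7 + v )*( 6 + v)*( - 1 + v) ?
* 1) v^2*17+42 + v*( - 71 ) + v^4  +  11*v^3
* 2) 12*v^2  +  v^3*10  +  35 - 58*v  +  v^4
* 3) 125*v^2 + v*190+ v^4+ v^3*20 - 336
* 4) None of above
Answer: 1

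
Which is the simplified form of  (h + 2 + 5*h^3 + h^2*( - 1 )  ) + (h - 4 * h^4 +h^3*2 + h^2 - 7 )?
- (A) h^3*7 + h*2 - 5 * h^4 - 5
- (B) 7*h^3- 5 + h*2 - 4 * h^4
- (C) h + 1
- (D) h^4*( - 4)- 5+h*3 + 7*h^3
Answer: B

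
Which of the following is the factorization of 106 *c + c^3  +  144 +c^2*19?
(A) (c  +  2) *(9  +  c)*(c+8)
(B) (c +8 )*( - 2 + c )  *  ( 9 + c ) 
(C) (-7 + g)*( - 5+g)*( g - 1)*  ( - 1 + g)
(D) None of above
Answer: A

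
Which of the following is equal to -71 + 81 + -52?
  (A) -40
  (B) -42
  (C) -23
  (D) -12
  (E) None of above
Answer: B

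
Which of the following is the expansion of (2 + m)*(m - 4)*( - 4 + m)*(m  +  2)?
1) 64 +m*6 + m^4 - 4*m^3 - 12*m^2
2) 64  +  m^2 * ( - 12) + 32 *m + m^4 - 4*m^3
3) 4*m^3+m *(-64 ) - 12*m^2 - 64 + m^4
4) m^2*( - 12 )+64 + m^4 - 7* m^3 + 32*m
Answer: 2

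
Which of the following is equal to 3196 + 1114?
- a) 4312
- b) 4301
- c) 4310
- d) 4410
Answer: c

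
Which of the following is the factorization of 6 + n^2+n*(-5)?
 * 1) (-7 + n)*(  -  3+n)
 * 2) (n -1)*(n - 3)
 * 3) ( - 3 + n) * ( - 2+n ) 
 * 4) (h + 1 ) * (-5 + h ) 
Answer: 3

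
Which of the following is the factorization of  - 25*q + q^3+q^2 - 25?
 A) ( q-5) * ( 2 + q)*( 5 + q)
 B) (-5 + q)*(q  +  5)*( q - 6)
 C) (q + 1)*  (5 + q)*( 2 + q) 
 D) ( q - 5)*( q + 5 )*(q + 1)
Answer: D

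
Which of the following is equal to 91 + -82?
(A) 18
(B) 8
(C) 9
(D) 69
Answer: C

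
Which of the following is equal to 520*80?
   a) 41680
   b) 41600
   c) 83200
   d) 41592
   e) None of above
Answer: b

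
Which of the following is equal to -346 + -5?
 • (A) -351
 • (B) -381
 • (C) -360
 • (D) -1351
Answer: A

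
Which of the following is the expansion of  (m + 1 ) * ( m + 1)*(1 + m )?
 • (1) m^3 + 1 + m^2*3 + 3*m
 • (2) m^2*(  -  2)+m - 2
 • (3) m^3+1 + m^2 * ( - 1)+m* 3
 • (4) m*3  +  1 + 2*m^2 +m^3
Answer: 1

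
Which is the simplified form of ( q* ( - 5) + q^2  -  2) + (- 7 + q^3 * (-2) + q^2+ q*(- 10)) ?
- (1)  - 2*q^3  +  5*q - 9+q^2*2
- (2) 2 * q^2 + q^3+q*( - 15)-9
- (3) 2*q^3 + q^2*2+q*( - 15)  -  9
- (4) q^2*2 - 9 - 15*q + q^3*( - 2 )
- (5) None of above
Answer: 4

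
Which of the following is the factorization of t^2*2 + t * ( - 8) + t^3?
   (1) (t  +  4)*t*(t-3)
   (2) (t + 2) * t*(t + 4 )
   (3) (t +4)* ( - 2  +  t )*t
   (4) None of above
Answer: 3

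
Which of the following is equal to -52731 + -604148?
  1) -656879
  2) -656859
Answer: 1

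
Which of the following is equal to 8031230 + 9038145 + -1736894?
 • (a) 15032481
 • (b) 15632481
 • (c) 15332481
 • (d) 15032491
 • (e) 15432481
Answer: c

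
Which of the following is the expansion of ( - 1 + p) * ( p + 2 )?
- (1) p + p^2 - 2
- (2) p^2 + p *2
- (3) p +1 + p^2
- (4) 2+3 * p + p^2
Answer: 1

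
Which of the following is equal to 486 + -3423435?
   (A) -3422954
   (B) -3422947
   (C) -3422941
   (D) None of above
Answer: D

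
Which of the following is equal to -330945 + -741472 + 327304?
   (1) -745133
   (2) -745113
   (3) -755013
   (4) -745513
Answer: 2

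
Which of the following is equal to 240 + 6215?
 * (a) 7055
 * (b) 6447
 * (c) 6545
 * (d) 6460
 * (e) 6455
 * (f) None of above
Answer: e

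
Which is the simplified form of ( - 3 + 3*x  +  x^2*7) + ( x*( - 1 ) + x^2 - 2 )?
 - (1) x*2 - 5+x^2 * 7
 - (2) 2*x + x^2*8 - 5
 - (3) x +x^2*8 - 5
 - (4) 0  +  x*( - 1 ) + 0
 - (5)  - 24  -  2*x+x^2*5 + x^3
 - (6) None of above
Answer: 2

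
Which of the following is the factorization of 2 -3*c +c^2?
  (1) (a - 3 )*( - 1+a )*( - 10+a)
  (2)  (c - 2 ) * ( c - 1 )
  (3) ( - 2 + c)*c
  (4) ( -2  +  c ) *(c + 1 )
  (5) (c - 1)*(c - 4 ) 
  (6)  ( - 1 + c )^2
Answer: 2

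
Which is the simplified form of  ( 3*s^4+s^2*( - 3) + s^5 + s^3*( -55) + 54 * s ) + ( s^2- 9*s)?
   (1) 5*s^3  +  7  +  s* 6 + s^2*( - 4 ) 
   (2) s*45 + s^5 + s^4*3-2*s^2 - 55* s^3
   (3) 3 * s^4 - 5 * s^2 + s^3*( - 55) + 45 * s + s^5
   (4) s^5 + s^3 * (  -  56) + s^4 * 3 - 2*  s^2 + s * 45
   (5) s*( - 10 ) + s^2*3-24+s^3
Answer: 2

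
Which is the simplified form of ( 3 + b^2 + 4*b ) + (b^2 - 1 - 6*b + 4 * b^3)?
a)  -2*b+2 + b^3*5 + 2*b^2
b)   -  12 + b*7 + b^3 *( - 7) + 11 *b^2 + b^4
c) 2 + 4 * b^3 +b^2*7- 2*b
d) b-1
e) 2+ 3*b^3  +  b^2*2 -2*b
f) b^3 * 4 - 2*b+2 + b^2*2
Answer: f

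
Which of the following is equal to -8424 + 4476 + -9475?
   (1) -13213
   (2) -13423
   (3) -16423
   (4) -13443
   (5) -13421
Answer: 2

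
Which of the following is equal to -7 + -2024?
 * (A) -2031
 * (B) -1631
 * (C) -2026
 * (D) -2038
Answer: A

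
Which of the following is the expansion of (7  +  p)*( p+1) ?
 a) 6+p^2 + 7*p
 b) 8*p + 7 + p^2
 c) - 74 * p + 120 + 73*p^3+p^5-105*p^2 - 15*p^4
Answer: b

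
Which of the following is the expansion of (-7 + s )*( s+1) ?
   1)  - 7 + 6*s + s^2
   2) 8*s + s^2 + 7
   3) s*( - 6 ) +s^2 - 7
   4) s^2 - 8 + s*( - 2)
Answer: 3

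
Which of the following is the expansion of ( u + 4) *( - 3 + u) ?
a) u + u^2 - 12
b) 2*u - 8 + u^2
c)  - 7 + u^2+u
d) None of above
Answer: a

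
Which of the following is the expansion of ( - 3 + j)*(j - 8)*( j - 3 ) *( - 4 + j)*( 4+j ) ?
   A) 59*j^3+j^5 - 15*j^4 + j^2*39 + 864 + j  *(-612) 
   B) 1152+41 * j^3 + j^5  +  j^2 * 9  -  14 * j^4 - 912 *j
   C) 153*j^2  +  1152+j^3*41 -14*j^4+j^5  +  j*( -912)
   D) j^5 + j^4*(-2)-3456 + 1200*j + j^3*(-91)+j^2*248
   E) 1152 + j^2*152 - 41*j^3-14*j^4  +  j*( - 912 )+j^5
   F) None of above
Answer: F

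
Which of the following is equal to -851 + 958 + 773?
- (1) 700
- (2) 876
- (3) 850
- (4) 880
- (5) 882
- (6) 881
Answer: 4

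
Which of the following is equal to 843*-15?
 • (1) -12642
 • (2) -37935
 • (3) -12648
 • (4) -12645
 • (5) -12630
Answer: 4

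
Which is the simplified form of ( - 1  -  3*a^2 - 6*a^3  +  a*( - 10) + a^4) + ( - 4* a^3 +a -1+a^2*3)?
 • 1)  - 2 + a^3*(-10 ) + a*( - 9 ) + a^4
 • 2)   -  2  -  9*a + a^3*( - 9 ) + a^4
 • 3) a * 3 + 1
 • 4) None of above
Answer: 1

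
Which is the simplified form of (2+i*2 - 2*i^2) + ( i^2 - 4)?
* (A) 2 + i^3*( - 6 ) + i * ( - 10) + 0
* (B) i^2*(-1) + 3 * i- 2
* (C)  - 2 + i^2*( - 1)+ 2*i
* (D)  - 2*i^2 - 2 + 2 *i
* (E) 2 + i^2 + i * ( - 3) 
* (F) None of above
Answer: C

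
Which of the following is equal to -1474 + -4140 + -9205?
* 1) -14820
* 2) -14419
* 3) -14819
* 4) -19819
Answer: 3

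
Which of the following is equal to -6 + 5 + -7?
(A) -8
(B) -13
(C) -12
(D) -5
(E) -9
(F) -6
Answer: A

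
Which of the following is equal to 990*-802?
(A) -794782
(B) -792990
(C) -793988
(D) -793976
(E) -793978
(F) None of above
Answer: F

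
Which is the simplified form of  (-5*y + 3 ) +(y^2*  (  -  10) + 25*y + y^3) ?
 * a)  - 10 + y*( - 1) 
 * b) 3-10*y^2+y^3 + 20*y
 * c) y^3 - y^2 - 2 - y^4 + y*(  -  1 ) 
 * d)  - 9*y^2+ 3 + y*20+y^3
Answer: b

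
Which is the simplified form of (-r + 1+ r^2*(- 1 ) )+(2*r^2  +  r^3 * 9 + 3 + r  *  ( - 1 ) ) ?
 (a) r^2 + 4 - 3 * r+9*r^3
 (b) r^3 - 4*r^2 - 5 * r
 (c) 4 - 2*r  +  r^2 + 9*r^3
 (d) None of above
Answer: c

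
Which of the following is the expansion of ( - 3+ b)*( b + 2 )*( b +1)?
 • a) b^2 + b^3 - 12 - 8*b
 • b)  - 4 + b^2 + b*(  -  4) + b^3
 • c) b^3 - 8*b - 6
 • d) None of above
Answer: d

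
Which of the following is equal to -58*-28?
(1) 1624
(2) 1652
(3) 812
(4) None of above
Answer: 1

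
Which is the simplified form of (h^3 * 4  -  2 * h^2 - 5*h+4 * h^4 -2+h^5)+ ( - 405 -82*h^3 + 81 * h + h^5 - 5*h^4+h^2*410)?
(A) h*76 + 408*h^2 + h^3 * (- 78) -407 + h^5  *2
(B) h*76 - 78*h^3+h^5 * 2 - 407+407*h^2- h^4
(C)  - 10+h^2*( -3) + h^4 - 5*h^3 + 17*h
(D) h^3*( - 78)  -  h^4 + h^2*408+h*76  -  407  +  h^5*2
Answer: D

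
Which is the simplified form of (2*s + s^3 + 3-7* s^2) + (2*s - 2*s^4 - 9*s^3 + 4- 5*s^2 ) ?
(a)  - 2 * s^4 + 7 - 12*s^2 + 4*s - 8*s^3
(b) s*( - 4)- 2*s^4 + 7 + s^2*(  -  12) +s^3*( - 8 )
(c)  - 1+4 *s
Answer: a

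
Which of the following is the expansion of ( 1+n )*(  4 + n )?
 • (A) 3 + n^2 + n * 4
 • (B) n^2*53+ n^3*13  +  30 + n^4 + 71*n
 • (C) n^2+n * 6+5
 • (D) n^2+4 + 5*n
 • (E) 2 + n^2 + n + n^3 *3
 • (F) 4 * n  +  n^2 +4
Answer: D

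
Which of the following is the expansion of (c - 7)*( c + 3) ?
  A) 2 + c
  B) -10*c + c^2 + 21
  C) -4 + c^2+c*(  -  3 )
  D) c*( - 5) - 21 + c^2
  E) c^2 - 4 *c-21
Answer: E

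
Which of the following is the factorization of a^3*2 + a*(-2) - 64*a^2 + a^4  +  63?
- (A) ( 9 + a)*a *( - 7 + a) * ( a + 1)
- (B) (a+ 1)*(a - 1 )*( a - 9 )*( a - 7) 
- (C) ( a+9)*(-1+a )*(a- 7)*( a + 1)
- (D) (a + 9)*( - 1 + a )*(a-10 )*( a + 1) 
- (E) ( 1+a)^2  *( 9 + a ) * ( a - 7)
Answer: C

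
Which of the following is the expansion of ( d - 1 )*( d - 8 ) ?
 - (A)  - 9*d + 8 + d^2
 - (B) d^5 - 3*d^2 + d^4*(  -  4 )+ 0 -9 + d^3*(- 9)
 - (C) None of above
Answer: A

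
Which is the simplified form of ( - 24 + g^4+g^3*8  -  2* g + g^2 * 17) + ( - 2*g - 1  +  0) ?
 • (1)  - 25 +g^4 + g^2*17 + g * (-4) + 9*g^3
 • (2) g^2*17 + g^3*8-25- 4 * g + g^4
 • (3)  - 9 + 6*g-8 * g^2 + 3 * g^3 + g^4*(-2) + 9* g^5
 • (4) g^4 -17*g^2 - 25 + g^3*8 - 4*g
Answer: 2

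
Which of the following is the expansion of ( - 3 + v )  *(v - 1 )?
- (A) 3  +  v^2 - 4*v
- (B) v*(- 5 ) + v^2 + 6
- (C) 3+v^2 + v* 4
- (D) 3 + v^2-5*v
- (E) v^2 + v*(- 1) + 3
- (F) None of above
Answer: A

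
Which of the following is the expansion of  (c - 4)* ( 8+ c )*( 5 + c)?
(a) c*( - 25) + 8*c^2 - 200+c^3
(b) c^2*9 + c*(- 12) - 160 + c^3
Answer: b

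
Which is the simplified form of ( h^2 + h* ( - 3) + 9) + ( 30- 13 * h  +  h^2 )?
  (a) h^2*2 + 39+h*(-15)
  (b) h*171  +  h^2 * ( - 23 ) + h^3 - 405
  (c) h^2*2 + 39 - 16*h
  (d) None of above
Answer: c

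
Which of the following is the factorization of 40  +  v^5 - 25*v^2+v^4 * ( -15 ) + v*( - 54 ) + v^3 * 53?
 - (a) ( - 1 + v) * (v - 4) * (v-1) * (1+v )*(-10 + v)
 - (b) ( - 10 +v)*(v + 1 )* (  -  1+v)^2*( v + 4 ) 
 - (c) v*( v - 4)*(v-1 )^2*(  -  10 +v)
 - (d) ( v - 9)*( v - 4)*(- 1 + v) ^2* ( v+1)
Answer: a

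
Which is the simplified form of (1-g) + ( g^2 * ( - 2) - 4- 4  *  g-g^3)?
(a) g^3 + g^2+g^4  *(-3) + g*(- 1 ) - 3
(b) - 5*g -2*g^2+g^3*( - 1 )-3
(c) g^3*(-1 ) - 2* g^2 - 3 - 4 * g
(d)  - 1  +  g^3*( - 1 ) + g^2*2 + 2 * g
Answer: b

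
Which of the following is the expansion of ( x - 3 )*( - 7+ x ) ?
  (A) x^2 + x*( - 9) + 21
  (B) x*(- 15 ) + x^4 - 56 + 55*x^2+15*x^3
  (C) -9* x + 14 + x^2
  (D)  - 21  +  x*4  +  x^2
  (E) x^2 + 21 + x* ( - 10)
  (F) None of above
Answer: E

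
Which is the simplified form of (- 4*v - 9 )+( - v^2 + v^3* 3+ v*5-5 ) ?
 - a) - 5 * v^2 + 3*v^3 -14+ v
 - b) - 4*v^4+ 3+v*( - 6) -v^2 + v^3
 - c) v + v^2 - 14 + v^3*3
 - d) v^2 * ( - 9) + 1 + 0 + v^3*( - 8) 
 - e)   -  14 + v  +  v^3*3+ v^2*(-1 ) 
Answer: e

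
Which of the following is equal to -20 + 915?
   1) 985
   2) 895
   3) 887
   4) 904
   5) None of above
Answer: 2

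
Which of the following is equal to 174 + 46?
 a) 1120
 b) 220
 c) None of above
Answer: b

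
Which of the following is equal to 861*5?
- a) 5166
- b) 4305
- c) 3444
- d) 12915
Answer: b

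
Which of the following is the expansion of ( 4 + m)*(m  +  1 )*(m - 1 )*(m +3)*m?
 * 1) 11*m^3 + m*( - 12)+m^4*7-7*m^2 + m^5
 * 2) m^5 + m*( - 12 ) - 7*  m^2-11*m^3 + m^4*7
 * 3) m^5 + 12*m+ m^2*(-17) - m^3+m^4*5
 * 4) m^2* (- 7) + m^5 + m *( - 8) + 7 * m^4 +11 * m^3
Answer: 1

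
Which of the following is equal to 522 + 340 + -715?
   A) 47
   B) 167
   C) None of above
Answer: C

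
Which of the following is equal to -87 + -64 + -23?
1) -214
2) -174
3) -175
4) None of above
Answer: 2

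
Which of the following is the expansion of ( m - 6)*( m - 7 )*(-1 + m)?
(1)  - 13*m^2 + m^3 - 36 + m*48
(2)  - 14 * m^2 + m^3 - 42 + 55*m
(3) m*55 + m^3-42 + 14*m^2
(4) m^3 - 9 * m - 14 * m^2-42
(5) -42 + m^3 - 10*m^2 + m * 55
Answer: 2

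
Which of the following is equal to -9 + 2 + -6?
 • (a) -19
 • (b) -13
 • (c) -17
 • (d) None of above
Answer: b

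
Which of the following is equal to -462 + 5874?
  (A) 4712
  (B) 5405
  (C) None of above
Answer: C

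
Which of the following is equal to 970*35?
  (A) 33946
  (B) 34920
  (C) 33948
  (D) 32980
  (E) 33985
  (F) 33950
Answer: F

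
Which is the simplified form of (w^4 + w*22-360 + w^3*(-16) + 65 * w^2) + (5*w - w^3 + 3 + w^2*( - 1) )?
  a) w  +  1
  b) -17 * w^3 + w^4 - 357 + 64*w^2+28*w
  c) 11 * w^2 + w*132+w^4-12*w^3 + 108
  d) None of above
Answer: d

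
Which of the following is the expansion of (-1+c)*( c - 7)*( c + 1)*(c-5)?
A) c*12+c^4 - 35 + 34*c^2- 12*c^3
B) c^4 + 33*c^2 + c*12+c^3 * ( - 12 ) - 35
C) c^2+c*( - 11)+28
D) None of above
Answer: A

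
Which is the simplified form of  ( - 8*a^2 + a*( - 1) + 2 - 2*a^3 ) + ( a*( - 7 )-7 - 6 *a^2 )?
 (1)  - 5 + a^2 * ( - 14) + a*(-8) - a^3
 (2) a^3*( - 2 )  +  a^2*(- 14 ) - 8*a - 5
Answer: 2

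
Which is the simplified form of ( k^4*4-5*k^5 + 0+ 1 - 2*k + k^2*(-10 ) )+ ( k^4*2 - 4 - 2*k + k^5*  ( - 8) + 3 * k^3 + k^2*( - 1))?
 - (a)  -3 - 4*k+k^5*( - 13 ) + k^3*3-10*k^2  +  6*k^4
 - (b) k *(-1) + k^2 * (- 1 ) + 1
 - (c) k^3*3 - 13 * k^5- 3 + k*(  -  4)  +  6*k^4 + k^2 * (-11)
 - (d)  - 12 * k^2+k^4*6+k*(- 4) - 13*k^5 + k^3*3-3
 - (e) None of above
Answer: c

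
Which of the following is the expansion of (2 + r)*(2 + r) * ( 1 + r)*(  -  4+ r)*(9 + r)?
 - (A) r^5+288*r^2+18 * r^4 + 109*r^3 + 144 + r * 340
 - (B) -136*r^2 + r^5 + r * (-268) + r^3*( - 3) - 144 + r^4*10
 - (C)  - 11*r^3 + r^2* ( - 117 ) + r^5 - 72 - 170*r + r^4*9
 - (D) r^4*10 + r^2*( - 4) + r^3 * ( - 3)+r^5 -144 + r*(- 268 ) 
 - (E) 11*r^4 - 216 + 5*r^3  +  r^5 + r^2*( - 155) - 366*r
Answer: B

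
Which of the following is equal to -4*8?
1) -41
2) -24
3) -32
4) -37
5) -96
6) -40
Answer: 3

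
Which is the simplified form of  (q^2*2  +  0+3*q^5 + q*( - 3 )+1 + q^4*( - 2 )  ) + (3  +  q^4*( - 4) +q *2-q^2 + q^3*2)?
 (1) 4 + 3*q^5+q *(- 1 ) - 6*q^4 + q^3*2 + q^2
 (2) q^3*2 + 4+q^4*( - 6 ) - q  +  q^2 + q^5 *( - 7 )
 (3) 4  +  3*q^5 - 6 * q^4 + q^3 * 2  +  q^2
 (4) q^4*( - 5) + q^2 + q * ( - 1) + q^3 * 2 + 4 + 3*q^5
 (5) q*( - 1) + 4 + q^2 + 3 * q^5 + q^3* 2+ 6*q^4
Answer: 1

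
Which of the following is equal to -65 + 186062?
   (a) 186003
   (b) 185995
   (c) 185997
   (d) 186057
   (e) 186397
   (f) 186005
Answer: c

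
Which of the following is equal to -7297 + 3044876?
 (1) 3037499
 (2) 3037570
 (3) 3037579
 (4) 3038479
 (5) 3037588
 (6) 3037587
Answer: 3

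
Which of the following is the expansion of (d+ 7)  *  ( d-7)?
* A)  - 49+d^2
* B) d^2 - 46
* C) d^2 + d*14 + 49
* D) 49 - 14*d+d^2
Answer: A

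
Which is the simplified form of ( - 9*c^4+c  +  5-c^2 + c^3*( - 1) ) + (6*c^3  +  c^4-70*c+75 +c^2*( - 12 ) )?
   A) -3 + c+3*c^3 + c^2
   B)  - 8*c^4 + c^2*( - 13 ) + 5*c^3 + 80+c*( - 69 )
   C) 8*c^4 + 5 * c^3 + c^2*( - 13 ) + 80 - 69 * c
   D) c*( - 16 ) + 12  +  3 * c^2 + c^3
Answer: B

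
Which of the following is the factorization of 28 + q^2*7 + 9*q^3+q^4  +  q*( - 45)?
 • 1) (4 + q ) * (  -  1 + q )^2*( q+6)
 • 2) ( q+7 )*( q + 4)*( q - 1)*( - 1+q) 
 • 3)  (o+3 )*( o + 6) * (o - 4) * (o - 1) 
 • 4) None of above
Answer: 2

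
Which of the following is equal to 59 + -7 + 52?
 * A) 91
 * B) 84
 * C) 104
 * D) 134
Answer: C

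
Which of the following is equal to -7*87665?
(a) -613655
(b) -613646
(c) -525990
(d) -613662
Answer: a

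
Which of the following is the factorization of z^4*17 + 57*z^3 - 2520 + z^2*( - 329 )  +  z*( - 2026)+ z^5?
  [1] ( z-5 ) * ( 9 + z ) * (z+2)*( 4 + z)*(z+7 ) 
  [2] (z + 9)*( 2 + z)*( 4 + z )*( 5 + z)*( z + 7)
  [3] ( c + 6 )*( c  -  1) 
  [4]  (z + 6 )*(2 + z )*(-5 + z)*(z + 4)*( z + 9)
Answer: 1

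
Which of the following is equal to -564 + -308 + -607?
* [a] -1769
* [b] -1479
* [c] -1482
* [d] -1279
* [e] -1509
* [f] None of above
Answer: b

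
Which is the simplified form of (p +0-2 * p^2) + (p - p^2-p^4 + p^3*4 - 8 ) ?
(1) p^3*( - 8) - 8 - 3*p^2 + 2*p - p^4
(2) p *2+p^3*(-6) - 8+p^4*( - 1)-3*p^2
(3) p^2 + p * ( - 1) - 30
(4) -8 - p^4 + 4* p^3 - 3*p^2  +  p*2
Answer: 4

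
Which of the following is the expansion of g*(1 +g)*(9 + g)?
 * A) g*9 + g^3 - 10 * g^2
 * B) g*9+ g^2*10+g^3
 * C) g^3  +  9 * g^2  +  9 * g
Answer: B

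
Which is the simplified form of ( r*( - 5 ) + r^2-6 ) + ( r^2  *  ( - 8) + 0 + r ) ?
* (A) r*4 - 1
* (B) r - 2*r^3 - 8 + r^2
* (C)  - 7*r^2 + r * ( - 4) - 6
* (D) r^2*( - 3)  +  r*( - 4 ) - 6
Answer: C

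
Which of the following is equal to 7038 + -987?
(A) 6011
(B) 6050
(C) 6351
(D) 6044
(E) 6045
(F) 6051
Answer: F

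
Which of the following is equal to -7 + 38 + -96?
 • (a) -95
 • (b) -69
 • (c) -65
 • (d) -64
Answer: c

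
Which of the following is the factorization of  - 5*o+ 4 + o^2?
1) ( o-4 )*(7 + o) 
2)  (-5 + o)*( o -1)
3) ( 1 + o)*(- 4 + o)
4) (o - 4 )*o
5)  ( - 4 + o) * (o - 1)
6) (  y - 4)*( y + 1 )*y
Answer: 5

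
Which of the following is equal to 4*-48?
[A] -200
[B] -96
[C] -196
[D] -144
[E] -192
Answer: E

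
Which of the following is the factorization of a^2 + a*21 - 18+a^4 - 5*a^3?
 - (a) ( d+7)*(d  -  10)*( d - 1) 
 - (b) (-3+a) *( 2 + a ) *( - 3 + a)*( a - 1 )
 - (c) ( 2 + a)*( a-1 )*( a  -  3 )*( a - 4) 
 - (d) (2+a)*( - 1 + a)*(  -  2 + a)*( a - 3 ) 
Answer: b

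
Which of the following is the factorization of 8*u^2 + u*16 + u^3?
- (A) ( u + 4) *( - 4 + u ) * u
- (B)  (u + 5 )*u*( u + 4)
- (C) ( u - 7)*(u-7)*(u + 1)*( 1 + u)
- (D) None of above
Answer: D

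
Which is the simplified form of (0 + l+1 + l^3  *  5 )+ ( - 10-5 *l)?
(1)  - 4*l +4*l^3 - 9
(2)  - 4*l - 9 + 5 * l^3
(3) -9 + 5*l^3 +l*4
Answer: 2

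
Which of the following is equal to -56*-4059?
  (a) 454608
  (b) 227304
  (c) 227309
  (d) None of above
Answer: b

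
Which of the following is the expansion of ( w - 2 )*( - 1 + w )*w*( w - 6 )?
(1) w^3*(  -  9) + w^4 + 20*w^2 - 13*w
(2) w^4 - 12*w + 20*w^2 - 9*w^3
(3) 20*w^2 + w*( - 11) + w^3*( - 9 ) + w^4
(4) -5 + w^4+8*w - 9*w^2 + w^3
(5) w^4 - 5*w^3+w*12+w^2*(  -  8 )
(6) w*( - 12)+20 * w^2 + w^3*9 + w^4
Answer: 2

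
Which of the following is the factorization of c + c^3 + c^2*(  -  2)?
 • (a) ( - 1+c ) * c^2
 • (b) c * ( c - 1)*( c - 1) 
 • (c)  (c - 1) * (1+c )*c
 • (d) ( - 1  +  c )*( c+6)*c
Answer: b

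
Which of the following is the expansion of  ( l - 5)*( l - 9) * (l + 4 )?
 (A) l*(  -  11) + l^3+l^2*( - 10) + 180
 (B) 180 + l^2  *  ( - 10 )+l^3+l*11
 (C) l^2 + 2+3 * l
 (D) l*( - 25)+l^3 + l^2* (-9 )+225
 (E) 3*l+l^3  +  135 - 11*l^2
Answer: A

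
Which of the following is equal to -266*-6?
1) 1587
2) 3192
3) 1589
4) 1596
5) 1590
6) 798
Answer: 4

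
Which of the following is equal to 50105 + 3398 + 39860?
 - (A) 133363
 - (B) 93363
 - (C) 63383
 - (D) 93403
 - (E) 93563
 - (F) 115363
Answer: B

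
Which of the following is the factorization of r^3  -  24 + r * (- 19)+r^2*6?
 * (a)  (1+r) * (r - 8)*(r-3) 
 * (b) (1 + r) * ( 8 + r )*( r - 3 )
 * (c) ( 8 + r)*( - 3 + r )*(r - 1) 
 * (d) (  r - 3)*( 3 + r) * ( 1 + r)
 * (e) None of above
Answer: b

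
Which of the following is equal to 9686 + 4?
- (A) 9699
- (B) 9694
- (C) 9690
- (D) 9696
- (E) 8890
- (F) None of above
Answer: C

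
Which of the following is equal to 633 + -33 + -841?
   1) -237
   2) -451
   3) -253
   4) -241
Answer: 4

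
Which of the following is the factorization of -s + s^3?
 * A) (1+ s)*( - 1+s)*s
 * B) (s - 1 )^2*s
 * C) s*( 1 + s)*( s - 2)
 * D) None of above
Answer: A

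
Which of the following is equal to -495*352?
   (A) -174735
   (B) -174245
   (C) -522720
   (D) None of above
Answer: D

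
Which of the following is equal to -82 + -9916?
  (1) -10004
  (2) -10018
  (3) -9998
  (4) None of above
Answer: 3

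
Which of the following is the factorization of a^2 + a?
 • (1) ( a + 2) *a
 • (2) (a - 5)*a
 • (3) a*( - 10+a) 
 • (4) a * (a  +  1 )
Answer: 4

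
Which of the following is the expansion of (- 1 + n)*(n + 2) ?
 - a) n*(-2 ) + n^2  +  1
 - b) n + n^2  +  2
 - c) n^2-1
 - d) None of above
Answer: d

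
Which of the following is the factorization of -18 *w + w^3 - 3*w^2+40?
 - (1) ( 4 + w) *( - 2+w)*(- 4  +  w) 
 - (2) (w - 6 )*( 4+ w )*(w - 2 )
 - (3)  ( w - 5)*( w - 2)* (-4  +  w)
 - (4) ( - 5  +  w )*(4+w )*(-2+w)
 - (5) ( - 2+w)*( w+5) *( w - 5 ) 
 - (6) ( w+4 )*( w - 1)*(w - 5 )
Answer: 4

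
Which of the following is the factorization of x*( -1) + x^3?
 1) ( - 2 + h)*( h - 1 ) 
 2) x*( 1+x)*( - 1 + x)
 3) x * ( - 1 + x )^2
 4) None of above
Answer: 2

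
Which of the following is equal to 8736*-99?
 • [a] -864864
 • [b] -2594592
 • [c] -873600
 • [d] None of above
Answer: a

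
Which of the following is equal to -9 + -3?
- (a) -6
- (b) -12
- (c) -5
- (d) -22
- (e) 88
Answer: b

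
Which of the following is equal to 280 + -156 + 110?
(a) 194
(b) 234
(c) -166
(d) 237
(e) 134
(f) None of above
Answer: b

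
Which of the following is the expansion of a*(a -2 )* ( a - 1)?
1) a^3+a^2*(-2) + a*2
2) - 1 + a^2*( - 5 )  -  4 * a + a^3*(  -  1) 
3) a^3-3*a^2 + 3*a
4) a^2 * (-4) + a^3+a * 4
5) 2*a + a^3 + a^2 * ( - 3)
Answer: 5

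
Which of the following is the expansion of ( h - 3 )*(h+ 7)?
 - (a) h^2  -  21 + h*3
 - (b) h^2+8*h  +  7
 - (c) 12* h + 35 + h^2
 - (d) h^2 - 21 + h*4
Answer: d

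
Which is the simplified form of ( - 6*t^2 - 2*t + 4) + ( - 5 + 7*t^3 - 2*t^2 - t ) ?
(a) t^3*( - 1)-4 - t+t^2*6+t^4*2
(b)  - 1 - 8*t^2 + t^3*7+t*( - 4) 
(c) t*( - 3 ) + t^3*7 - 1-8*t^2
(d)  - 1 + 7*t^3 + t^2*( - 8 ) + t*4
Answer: c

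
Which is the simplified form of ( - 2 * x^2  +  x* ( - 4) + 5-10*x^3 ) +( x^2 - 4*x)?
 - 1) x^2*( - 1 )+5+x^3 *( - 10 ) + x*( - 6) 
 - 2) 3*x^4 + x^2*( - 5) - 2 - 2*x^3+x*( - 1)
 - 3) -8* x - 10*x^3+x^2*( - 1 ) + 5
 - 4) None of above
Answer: 3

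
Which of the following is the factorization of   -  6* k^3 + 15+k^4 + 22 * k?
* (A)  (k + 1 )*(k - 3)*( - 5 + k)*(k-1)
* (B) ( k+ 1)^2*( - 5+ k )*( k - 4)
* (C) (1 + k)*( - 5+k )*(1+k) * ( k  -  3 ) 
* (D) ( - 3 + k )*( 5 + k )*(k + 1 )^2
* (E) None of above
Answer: C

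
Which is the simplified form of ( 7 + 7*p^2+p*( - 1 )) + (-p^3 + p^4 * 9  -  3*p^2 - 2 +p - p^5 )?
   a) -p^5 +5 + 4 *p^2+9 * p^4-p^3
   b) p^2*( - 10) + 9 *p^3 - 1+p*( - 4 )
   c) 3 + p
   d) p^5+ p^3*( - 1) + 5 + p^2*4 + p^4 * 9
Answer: a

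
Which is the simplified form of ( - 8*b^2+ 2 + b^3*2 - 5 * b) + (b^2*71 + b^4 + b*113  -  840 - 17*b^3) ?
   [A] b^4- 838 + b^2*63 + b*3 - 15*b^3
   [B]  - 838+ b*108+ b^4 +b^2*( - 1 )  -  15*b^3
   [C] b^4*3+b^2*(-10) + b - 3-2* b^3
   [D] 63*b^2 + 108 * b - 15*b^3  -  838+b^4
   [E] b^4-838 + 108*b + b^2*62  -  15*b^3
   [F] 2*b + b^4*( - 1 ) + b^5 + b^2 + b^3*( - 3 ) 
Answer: D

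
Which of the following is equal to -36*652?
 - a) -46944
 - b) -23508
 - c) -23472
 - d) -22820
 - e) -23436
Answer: c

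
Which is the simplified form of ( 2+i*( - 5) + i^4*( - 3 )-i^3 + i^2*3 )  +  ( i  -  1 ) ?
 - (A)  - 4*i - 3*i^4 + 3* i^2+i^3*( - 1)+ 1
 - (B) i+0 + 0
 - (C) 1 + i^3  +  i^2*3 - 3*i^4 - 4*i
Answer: A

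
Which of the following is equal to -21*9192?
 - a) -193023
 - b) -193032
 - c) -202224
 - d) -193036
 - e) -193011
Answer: b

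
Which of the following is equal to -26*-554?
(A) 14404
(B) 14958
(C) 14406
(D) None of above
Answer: A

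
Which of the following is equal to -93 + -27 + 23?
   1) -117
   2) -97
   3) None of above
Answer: 2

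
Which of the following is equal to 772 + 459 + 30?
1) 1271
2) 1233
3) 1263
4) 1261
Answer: 4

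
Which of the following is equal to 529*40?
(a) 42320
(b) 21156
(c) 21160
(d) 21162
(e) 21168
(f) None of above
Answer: c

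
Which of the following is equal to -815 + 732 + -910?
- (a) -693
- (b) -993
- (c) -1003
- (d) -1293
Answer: b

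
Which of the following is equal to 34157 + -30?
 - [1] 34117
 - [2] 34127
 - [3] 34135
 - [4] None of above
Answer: 2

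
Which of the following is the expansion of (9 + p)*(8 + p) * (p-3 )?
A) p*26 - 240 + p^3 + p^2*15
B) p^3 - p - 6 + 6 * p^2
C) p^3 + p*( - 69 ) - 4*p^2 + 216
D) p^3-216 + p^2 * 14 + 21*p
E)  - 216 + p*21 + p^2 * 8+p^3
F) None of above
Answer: D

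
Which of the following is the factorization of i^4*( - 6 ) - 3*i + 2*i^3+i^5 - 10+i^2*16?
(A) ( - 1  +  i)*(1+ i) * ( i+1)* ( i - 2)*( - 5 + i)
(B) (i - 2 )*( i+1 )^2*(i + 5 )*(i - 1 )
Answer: A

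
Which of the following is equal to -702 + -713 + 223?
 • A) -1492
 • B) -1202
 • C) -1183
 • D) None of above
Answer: D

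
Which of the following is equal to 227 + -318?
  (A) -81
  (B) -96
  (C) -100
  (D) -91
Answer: D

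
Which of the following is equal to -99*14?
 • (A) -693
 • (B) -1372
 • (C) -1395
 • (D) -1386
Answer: D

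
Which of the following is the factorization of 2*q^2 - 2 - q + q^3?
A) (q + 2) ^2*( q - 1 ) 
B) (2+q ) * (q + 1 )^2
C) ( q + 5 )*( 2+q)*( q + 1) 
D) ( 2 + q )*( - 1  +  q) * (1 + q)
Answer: D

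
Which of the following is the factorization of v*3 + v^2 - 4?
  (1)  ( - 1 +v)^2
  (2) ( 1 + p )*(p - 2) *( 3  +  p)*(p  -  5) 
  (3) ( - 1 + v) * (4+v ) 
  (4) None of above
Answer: 3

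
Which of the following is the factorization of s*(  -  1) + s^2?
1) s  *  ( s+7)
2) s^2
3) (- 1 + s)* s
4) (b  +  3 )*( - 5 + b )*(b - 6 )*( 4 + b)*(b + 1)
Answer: 3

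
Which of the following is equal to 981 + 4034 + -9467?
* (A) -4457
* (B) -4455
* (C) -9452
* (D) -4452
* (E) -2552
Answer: D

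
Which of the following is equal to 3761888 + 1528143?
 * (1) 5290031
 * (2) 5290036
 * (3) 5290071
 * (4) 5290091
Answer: 1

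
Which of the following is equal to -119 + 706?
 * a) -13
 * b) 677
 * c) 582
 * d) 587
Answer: d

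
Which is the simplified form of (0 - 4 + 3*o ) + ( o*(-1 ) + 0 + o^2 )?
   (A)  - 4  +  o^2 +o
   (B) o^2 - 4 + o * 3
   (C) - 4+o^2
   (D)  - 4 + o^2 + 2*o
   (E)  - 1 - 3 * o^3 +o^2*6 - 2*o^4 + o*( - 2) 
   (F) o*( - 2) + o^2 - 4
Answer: D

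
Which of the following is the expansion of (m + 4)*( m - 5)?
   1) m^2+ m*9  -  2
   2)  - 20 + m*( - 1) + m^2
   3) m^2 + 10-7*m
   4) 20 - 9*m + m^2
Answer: 2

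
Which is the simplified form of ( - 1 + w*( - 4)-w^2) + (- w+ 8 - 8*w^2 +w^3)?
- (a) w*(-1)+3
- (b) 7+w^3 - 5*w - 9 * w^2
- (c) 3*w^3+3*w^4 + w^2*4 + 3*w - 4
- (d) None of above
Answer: b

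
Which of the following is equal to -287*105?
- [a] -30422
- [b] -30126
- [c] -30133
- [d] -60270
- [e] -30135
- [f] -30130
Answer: e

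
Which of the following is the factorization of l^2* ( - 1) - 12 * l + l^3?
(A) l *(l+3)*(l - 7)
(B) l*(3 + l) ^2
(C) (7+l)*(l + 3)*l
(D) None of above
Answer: D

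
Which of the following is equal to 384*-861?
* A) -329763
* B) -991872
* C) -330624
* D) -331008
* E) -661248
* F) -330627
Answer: C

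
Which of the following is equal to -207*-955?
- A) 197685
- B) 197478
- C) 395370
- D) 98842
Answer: A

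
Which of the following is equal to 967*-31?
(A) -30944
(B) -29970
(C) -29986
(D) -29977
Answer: D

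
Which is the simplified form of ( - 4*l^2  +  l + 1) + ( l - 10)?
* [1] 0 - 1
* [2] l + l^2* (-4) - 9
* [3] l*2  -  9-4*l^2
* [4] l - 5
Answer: 3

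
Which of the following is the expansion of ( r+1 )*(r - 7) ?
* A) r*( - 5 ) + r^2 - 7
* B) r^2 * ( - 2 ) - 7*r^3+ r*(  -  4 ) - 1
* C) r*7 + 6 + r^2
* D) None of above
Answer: D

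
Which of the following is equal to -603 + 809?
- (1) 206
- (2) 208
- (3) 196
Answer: 1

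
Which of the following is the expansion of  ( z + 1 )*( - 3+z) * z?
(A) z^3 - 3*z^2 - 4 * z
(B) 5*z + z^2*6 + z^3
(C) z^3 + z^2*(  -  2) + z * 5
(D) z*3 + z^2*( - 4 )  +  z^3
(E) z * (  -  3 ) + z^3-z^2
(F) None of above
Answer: F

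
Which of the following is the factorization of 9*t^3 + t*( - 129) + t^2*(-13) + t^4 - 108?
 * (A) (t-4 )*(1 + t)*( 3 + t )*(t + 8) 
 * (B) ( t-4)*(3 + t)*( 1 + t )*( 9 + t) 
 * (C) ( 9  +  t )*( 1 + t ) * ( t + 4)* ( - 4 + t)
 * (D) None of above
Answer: B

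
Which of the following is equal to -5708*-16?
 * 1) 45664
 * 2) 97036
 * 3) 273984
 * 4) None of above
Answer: 4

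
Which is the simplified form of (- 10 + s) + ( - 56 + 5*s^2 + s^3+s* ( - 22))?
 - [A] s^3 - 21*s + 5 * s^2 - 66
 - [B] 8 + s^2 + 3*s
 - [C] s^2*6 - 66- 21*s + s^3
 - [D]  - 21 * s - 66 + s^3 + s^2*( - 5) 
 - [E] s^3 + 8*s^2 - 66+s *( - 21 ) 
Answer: A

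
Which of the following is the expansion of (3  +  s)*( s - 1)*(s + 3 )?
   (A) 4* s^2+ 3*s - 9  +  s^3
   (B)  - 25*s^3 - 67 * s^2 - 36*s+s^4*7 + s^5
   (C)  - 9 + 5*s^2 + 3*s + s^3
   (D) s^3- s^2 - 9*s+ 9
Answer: C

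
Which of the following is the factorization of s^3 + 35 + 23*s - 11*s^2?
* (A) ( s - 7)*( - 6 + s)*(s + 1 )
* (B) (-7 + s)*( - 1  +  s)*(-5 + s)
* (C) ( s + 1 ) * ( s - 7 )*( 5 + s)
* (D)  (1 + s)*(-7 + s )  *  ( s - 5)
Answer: D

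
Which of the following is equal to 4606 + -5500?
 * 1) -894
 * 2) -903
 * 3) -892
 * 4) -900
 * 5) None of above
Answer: 1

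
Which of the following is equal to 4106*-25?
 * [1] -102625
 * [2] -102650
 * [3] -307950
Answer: 2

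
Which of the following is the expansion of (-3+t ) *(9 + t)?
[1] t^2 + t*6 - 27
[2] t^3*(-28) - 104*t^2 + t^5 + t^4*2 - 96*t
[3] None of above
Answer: 1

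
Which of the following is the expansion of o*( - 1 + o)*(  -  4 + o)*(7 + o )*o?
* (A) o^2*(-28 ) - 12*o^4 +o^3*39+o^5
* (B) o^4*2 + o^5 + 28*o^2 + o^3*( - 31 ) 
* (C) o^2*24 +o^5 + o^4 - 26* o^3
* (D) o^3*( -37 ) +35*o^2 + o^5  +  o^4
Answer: B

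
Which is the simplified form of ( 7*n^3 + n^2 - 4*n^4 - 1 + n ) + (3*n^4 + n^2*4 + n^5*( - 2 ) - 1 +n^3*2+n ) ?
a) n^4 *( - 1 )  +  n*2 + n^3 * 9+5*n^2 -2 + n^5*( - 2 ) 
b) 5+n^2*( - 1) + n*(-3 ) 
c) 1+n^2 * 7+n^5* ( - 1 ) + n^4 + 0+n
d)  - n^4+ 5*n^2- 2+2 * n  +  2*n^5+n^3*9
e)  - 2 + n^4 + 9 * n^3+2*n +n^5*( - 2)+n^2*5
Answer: a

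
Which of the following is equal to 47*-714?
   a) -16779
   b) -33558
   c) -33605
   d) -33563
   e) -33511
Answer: b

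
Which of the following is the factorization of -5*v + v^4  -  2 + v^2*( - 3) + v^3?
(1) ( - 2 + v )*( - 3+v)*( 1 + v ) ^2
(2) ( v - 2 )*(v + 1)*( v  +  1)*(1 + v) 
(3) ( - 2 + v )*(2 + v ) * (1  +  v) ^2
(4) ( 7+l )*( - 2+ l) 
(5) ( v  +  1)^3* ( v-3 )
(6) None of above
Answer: 2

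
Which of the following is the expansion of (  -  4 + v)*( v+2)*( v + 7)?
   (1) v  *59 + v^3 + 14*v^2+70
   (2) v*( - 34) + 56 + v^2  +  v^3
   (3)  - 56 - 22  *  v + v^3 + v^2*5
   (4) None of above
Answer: 3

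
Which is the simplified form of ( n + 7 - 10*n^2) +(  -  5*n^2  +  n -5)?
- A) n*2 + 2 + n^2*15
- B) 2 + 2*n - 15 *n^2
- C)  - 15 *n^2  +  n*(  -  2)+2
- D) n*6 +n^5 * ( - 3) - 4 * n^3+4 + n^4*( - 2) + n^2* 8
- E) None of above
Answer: B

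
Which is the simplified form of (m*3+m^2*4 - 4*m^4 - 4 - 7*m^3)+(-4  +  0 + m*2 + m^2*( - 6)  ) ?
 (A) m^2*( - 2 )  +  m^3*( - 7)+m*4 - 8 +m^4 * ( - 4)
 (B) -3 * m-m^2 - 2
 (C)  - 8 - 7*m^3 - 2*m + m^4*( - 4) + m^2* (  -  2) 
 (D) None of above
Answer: D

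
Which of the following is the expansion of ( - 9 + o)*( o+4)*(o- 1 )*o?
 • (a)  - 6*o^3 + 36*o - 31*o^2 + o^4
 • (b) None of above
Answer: a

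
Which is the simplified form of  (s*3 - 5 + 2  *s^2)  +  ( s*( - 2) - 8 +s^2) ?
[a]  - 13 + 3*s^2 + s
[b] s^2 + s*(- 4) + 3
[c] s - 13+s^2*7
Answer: a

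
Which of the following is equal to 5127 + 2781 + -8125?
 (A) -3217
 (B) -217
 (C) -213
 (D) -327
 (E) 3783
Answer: B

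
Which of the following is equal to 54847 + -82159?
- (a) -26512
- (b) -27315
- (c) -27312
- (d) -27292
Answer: c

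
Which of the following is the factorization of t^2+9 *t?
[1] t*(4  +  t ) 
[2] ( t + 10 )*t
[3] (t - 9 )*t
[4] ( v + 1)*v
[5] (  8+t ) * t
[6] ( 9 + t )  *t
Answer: 6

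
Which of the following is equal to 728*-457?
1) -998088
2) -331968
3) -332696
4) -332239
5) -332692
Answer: 3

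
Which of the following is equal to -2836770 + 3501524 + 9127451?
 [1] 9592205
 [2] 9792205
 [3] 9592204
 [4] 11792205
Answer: 2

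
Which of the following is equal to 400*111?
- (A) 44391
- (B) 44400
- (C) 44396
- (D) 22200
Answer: B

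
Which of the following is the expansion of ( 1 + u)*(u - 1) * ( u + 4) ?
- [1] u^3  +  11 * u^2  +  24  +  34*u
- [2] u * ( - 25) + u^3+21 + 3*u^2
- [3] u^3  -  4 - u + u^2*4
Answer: 3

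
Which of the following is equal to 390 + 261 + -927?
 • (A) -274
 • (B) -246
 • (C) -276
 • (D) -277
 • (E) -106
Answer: C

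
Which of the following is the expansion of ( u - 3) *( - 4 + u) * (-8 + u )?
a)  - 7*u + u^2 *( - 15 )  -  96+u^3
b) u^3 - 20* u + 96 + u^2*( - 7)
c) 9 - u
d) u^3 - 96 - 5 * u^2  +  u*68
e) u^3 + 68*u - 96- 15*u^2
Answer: e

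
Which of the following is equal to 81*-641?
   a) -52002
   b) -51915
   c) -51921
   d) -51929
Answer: c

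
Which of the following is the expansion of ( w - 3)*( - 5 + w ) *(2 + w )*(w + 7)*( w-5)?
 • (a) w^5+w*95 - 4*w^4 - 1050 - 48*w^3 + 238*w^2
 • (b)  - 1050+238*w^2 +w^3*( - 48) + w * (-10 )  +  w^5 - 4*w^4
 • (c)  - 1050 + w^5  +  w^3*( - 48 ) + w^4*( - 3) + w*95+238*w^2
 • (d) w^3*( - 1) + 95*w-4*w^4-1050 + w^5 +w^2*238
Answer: a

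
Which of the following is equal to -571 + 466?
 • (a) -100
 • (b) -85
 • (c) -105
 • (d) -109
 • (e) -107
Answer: c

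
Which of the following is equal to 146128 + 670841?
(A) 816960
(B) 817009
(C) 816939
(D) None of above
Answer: D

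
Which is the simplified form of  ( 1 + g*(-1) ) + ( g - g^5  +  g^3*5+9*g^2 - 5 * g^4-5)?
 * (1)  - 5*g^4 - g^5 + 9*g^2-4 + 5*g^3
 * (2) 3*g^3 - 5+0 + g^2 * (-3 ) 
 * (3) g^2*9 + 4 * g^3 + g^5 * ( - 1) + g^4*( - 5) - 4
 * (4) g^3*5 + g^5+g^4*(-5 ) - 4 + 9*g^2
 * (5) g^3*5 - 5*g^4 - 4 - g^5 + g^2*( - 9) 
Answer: 1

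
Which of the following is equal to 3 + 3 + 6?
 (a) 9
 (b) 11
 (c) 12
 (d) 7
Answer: c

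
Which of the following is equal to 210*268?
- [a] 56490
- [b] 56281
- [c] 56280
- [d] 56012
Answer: c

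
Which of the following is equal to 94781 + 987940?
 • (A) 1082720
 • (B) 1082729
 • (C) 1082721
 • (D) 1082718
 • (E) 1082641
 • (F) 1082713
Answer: C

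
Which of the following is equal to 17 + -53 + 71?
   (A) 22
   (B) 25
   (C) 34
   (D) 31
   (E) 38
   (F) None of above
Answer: F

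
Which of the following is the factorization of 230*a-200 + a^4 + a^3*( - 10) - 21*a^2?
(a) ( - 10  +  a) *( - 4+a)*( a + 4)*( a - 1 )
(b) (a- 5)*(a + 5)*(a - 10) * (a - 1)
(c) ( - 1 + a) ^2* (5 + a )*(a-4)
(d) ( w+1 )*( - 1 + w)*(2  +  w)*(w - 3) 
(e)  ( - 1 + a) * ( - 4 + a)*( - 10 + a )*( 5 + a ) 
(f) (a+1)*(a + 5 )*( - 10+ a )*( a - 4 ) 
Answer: e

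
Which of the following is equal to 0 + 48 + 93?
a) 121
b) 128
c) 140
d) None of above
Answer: d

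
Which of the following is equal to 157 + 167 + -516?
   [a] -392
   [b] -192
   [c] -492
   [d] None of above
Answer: b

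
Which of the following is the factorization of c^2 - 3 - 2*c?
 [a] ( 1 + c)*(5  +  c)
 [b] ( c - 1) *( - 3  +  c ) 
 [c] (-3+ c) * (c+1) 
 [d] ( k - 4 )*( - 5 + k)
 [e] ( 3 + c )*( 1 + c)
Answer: c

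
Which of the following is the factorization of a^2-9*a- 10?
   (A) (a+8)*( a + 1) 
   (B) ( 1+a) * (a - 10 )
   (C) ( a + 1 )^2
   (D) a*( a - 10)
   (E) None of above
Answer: B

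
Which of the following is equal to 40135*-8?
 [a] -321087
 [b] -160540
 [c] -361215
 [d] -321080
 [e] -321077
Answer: d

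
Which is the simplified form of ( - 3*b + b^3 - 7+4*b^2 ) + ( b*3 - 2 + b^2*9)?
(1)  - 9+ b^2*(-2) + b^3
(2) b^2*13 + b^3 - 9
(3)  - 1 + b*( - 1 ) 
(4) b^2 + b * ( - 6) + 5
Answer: 2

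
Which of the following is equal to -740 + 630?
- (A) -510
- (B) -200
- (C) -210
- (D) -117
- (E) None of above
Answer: E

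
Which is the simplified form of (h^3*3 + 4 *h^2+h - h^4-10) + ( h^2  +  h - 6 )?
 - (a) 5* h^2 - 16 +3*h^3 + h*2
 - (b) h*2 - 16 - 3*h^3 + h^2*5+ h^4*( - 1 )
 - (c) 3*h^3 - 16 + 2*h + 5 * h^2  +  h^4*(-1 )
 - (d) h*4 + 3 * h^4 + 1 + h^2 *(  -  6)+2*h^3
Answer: c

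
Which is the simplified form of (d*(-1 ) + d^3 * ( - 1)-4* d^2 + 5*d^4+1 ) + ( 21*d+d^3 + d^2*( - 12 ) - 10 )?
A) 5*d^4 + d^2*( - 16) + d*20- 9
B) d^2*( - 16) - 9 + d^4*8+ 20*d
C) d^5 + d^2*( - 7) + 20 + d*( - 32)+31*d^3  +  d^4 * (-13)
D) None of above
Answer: A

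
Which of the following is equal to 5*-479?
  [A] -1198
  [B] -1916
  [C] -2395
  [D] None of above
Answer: C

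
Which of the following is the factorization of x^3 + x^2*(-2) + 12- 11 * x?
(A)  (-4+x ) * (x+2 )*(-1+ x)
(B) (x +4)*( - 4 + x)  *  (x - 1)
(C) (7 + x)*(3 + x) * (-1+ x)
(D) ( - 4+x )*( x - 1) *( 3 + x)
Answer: D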